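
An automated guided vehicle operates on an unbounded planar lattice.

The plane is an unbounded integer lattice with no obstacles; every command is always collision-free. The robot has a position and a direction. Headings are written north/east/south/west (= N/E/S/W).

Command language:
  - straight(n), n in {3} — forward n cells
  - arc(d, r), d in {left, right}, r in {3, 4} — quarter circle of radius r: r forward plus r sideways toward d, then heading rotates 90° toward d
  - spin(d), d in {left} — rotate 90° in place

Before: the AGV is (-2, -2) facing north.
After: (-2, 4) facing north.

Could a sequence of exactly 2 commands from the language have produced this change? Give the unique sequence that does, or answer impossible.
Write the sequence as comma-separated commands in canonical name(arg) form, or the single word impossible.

key: still facing N at the end — nothing in the sequence rotates
start: (-2, -2) facing north
[1] after straight(3): (-2, 1) facing north
[2] after straight(3): (-2, 4) facing north
uniquely the one of 36 2-step routes that fits.

straight(3), straight(3)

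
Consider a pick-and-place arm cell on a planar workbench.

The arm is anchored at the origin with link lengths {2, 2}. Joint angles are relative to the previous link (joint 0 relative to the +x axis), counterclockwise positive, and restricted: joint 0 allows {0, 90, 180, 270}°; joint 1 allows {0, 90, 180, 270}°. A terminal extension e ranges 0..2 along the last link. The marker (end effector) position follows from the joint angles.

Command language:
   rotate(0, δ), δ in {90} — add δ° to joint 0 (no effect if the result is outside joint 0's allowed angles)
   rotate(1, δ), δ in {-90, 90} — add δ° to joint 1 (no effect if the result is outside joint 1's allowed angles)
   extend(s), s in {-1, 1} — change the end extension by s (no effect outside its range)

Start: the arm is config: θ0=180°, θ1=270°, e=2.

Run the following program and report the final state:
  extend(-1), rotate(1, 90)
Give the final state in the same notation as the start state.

start: config: θ0=180°, θ1=270°, e=2
[1] after extend(-1): config: θ0=180°, θ1=270°, e=1
[2] after rotate(1, 90): config: θ0=180°, θ1=0°, e=1

config: θ0=180°, θ1=0°, e=1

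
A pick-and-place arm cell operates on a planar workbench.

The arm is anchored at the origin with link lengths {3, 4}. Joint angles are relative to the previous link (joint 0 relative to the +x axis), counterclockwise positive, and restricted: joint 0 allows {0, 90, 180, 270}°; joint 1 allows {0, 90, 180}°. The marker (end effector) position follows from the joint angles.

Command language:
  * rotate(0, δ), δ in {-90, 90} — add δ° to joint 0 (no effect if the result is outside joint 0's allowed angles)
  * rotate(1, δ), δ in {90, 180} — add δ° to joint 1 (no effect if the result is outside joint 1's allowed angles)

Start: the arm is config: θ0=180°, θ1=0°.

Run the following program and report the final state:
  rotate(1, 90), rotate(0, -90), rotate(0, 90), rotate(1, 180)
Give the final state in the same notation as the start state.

start: config: θ0=180°, θ1=0°
t=1 rotate(1, 90) ⇒ config: θ0=180°, θ1=90°
t=2 rotate(0, -90) ⇒ config: θ0=90°, θ1=90°
t=3 rotate(0, 90) ⇒ config: θ0=180°, θ1=90°
t=4 rotate(1, 180) ⇒ config: θ0=180°, θ1=90°

config: θ0=180°, θ1=90°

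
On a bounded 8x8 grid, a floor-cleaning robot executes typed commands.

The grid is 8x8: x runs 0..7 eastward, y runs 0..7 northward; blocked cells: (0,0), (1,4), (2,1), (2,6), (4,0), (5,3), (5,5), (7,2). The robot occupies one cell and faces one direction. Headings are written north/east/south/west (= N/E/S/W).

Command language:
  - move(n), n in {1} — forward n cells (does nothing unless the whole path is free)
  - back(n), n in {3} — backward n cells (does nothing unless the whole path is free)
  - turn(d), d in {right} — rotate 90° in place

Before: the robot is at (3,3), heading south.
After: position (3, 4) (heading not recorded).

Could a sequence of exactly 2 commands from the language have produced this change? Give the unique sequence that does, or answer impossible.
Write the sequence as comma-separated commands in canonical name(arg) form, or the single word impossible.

every 2-command combo misses the target.

impossible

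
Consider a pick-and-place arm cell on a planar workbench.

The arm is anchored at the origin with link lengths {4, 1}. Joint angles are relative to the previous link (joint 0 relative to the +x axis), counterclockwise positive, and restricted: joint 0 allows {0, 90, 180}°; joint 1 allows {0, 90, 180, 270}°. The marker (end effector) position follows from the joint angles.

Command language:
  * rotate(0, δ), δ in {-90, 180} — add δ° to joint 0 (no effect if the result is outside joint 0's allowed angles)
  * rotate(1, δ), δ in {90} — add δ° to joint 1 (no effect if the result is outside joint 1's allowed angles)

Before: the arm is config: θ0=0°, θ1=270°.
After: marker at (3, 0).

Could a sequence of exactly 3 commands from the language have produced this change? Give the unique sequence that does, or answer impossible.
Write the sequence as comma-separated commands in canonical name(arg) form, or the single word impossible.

rotate(1, 90), rotate(1, 90), rotate(1, 90)

initial: config: θ0=0°, θ1=270°
t=1 rotate(1, 90) ⇒ config: θ0=0°, θ1=0°
t=2 rotate(1, 90) ⇒ config: θ0=0°, θ1=90°
t=3 rotate(1, 90) ⇒ config: θ0=0°, θ1=180°
no rival 3-sequence matches.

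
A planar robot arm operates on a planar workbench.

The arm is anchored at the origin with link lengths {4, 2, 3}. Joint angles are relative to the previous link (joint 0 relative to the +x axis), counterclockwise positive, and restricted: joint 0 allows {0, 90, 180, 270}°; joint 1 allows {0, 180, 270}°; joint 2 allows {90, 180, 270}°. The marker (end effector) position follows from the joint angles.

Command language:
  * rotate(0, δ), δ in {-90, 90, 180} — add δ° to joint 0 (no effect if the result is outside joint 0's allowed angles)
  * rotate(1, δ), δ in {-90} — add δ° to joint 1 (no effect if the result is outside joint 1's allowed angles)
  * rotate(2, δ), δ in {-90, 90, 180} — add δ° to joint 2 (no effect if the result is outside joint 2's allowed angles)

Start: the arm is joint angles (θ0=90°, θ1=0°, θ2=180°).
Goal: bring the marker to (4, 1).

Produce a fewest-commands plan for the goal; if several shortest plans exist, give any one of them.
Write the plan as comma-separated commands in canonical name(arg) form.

rotate(0, -90), rotate(1, -90)

t0: joint angles (θ0=90°, θ1=0°, θ2=180°)
1. rotate(0, -90) → joint angles (θ0=0°, θ1=0°, θ2=180°)
2. rotate(1, -90) → joint angles (θ0=0°, θ1=270°, θ2=180°)
minimal: 2 command(s), checked below 2.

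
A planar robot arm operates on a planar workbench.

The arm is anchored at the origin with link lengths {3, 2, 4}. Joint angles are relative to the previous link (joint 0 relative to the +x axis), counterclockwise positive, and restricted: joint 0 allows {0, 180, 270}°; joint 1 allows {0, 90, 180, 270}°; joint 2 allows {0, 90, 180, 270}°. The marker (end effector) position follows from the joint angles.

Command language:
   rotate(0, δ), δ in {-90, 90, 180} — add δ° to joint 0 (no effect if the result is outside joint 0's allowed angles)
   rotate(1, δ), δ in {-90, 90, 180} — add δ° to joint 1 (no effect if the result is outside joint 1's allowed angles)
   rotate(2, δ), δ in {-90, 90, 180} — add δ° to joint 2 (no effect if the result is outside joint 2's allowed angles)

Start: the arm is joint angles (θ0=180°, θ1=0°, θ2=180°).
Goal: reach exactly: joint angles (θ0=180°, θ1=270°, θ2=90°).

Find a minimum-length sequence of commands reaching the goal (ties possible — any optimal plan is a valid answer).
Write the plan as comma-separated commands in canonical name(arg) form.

from: joint angles (θ0=180°, θ1=0°, θ2=180°)
step 1 (rotate(1, -90)): joint angles (θ0=180°, θ1=270°, θ2=180°)
step 2 (rotate(2, -90)): joint angles (θ0=180°, θ1=270°, θ2=90°)
minimal: 2 command(s), checked below 2.

rotate(1, -90), rotate(2, -90)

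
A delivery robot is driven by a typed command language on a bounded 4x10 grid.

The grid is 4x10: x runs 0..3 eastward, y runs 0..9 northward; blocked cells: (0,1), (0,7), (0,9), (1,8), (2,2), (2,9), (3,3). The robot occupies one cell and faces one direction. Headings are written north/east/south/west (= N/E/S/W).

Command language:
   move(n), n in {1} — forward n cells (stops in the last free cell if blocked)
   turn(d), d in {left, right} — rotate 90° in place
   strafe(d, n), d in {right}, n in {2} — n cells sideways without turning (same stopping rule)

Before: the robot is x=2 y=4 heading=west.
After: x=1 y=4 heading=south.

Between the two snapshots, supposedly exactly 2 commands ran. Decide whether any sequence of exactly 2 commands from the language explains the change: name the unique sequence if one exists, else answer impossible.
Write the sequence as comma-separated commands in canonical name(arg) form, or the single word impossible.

move(1), turn(left)

key: position moved to (1,4) AND the heading swung to S — translation plus rotation needed
start: x=2 y=4 heading=west
[1] after move(1): x=1 y=4 heading=west
[2] after turn(left): x=1 y=4 heading=south
no rival 2-sequence matches.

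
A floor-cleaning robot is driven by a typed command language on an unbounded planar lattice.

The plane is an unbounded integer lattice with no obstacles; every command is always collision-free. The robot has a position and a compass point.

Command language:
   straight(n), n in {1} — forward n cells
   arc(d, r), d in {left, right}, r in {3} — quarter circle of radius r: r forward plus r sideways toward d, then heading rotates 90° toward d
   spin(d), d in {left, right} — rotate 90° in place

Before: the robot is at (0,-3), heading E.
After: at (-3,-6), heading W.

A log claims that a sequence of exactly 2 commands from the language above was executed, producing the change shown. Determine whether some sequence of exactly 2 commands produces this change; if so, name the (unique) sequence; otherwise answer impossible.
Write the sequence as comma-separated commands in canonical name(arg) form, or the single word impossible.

key: cell and facing (now W) both changed — the 2 commands mix motion and turning
t0: at (0,-3), heading E
[1] after spin(right): at (0,-3), heading S
[2] after arc(right, 3): at (-3,-6), heading W
all 25 alternatives checked — unique.

spin(right), arc(right, 3)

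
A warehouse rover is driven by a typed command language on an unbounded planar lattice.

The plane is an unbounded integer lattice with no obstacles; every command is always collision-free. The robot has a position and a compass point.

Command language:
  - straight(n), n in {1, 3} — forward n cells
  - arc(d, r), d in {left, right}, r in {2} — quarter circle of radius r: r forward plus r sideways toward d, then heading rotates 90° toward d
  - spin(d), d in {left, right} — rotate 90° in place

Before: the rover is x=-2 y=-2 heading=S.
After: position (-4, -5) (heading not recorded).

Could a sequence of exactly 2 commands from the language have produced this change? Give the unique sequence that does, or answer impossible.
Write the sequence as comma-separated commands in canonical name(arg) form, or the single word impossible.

key: running arc(right, 2) before straight(1) would end elsewhere — order is forced
t0: x=-2 y=-2 heading=S
t=1 straight(1) ⇒ x=-2 y=-3 heading=S
t=2 arc(right, 2) ⇒ x=-4 y=-5 heading=W
no rival 2-sequence matches.

straight(1), arc(right, 2)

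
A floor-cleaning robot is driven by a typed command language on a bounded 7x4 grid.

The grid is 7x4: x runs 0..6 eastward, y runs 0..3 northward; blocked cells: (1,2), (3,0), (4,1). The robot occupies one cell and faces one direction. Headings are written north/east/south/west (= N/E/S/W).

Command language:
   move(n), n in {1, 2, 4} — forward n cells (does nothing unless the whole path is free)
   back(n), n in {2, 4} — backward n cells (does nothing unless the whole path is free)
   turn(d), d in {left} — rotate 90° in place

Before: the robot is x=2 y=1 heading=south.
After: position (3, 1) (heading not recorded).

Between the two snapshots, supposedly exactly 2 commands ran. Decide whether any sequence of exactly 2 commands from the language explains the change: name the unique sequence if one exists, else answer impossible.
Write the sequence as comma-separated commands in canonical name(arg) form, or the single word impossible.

turn(left), move(1)

key: running move(1) before turn(left) would end elsewhere — order is forced
begin: x=2 y=1 heading=south
step 1 (turn(left)): x=2 y=1 heading=east
step 2 (move(1)): x=3 y=1 heading=east
uniquely the one of 36 2-step routes that fits.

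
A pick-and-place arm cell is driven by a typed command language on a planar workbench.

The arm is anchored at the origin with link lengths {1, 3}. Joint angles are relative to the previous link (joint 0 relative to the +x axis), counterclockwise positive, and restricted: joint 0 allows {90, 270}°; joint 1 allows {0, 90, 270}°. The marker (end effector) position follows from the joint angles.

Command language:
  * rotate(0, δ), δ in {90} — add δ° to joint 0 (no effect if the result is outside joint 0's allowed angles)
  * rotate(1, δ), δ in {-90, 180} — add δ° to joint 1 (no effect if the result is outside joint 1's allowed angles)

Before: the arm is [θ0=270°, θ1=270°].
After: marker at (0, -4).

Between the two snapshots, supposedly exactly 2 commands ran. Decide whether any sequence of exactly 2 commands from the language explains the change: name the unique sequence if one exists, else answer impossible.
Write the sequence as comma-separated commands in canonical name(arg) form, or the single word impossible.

rotate(1, 180), rotate(1, -90)

key: order matters: swapping rotate(1, 180) and rotate(1, -90) lands elsewhere
t0: [θ0=270°, θ1=270°]
[1] after rotate(1, 180): [θ0=270°, θ1=90°]
[2] after rotate(1, -90): [θ0=270°, θ1=0°]
all 9 alternatives checked — unique.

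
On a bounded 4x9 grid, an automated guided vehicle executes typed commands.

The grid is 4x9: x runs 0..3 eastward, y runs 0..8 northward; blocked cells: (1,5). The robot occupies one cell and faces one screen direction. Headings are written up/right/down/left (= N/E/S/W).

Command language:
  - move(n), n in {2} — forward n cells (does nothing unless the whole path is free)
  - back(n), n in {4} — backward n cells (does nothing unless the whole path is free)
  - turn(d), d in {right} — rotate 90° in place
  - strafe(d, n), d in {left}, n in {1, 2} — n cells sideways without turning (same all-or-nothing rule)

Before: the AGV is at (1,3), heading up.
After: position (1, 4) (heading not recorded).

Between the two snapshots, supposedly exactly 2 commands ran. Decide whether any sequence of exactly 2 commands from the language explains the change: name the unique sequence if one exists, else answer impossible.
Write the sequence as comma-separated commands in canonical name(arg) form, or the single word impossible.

turn(right), strafe(left, 1)

key: running strafe(left, 1) before turn(right) would end elsewhere — order is forced
t0: at (1,3), heading up
1. turn(right) → at (1,3), heading right
2. strafe(left, 1) → at (1,4), heading right
no rival 2-sequence matches.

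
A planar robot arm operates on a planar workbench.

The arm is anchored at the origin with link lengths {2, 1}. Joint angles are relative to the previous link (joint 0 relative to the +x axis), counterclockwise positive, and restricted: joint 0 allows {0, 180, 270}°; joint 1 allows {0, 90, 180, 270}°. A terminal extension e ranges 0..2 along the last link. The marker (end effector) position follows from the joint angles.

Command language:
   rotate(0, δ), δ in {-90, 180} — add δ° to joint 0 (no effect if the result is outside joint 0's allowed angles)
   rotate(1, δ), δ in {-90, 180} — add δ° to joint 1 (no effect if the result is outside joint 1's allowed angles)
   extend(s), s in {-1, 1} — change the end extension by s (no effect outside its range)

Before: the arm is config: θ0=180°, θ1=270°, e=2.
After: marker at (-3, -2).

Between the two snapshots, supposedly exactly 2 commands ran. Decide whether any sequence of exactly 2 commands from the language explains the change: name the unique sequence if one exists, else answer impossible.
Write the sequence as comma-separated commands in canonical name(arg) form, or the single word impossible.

rotate(0, 180), rotate(0, -90)

key: running rotate(0, -90) before rotate(0, 180) would end elsewhere — order is forced
from: config: θ0=180°, θ1=270°, e=2
1. rotate(0, 180) → config: θ0=0°, θ1=270°, e=2
2. rotate(0, -90) → config: θ0=270°, θ1=270°, e=2
no other 2-command option fits: unique.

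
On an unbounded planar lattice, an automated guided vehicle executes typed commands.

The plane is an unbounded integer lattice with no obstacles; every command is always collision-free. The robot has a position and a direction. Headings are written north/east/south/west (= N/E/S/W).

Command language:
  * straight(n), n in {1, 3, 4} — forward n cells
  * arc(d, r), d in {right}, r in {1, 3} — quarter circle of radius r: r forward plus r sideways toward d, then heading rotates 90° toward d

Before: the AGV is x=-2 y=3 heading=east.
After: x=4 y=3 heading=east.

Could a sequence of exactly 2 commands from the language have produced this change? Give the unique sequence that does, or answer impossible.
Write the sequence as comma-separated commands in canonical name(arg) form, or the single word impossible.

straight(3), straight(3)

key: heading stays E — no command in the sequence turns
start: x=-2 y=3 heading=east
[1] after straight(3): x=1 y=3 heading=east
[2] after straight(3): x=4 y=3 heading=east
no rival 2-sequence matches.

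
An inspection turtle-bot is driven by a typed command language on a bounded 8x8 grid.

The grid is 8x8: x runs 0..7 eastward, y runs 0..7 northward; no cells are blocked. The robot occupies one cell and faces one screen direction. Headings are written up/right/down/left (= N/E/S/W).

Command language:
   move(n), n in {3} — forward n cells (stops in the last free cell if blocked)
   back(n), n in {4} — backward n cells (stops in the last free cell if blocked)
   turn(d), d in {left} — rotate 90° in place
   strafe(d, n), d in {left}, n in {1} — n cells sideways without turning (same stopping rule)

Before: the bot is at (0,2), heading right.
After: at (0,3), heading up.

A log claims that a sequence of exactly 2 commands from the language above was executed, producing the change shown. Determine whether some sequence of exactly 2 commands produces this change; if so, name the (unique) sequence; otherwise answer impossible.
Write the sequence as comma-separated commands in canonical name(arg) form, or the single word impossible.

key: order matters: swapping strafe(left, 1) and turn(left) lands elsewhere
from: at (0,2), heading right
[1] after strafe(left, 1): at (0,3), heading right
[2] after turn(left): at (0,3), heading up
all 16 alternatives checked — unique.

strafe(left, 1), turn(left)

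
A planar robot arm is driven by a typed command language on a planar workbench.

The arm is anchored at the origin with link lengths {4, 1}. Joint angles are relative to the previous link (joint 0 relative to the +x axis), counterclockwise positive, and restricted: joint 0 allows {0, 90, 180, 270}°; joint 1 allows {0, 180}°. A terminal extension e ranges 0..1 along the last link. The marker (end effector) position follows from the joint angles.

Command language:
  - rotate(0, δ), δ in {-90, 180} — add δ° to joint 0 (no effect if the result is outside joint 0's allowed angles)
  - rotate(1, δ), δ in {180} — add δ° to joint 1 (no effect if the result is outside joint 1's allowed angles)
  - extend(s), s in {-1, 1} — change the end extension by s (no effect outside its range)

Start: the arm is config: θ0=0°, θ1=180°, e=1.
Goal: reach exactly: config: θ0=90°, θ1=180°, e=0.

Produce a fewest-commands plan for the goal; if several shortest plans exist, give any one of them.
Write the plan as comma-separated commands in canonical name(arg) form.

extend(-1), rotate(0, 180), rotate(0, -90)

initial: config: θ0=0°, θ1=180°, e=1
[1] after extend(-1): config: θ0=0°, θ1=180°, e=0
[2] after rotate(0, 180): config: θ0=180°, θ1=180°, e=0
[3] after rotate(0, -90): config: θ0=90°, θ1=180°, e=0
no 2-step plan works, so 3 is optimal.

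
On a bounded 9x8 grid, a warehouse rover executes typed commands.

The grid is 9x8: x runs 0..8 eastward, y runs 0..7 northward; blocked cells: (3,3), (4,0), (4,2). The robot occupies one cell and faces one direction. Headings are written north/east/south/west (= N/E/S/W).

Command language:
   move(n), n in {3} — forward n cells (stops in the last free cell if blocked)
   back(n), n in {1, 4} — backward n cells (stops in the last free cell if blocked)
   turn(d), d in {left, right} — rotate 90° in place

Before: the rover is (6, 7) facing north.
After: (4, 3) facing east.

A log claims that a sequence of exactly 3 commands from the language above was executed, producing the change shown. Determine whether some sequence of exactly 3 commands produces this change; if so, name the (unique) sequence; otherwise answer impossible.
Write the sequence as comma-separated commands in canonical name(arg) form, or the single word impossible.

back(4), turn(right), back(4)

key: position moved to (4,3) AND the heading swung to E — translation plus rotation needed
from: (6, 7) facing north
[1] after back(4): (6, 3) facing north
[2] after turn(right): (6, 3) facing east
[3] after back(4): (4, 3) facing east
all 125 alternatives checked — unique.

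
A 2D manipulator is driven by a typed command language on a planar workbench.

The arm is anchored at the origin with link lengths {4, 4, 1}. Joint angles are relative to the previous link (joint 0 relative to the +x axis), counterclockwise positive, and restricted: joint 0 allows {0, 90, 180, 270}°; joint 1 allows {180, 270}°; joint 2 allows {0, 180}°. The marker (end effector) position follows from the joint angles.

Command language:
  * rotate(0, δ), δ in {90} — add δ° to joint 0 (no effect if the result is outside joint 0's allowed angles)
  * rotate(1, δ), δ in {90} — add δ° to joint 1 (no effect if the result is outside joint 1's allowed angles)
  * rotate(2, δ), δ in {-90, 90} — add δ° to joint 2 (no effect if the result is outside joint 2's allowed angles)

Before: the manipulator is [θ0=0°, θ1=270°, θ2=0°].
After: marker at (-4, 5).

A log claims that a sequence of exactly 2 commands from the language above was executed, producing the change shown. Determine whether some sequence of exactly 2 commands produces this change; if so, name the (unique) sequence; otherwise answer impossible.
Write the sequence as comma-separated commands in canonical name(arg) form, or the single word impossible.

from: [θ0=0°, θ1=270°, θ2=0°]
[1] after rotate(0, 90): [θ0=90°, θ1=270°, θ2=0°]
[2] after rotate(0, 90): [θ0=180°, θ1=270°, θ2=0°]
all 16 alternatives checked — unique.

rotate(0, 90), rotate(0, 90)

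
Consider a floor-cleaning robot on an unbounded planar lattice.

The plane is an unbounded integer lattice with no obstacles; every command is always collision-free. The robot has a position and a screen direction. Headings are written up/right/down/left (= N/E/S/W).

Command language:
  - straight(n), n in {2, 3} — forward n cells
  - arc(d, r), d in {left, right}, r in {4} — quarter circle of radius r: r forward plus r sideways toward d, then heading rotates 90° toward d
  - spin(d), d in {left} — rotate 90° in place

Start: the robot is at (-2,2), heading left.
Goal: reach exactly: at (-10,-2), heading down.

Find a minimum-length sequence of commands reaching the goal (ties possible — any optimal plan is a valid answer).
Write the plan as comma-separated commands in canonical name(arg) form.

from: at (-2,2), heading left
t=1 straight(2) ⇒ at (-4,2), heading left
t=2 straight(2) ⇒ at (-6,2), heading left
t=3 arc(left, 4) ⇒ at (-10,-2), heading down
minimal: 3 command(s), checked below 3.

straight(2), straight(2), arc(left, 4)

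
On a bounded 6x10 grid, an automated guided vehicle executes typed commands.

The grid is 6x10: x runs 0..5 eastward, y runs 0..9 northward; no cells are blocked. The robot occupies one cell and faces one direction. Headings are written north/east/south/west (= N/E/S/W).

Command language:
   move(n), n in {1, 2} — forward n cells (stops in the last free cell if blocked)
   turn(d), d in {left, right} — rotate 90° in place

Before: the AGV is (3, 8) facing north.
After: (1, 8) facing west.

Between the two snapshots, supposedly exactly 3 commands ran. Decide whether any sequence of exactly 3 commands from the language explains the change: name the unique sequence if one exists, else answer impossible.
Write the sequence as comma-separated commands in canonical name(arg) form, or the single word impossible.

key: running move(1) before turn(left) would end elsewhere — order is forced
from: (3, 8) facing north
step 1 (turn(left)): (3, 8) facing west
step 2 (move(1)): (2, 8) facing west
step 3 (move(1)): (1, 8) facing west
uniquely the one of 64 3-step routes that fits.

turn(left), move(1), move(1)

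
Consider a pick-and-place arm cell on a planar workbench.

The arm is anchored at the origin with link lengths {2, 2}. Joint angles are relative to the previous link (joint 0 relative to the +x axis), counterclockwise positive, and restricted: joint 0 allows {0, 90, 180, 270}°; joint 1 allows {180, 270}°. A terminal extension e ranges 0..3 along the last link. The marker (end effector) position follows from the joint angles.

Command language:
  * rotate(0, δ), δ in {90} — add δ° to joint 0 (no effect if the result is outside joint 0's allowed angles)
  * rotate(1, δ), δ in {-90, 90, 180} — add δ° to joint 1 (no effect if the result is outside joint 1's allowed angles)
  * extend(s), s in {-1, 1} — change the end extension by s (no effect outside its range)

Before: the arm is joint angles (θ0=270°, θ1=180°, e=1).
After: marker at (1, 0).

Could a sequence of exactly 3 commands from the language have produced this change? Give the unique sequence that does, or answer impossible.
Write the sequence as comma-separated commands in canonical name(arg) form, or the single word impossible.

from: joint angles (θ0=270°, θ1=180°, e=1)
t=1 rotate(0, 90) ⇒ joint angles (θ0=0°, θ1=180°, e=1)
t=2 rotate(0, 90) ⇒ joint angles (θ0=90°, θ1=180°, e=1)
t=3 rotate(0, 90) ⇒ joint angles (θ0=180°, θ1=180°, e=1)
no rival 3-sequence matches.

rotate(0, 90), rotate(0, 90), rotate(0, 90)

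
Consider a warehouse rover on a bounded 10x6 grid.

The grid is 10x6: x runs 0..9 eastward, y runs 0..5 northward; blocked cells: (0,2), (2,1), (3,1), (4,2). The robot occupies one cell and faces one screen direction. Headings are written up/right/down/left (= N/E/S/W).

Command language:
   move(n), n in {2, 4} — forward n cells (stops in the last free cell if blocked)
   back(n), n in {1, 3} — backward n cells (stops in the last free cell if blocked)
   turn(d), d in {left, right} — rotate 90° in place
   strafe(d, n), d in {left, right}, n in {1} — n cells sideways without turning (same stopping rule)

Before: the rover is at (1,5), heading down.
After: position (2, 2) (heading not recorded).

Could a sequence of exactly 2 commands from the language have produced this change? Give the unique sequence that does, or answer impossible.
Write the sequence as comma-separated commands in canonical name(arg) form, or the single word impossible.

key: running move(4) before strafe(left, 1) would end elsewhere — order is forced
from: at (1,5), heading down
1. strafe(left, 1) → at (2,5), heading down
2. move(4) → at (2,2), heading down
no rival 2-sequence matches.

strafe(left, 1), move(4)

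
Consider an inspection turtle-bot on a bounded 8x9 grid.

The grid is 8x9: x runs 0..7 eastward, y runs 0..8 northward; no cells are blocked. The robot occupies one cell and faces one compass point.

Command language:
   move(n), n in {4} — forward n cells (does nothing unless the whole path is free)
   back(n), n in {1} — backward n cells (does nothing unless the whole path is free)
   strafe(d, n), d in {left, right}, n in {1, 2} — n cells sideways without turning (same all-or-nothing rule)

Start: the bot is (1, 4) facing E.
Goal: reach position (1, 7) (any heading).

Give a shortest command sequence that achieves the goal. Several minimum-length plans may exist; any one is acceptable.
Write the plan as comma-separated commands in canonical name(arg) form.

strafe(left, 1), strafe(left, 2)

start: (1, 4) facing E
[1] after strafe(left, 1): (1, 5) facing E
[2] after strafe(left, 2): (1, 7) facing E
shorter routes all fall short; 2 is best.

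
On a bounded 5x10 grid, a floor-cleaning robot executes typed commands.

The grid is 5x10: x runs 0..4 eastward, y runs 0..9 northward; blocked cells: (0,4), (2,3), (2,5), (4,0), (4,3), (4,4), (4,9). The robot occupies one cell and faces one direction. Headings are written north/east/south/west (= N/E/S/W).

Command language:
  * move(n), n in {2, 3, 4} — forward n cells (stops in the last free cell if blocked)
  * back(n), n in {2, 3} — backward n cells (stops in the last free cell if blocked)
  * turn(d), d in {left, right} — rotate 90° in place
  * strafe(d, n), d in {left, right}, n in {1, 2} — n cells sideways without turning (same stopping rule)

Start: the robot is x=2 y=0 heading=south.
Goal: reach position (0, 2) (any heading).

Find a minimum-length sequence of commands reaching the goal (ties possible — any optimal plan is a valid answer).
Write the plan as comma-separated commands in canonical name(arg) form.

strafe(right, 2), back(2)

from: x=2 y=0 heading=south
[1] after strafe(right, 2): x=0 y=0 heading=south
[2] after back(2): x=0 y=2 heading=south
no 1-step plan works, so 2 is optimal.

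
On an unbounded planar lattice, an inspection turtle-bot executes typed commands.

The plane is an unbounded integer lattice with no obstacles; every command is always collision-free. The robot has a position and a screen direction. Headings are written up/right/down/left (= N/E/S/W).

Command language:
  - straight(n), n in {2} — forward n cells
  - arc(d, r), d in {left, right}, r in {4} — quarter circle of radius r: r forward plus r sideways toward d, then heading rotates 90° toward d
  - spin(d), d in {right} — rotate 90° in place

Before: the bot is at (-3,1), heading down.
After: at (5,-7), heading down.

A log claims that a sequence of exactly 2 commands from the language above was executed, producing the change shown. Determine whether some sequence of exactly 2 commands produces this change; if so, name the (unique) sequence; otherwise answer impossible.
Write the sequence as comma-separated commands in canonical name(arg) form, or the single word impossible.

arc(left, 4), arc(right, 4)

key: order matters: swapping arc(left, 4) and arc(right, 4) lands elsewhere
start: at (-3,1), heading down
1. arc(left, 4) → at (1,-3), heading right
2. arc(right, 4) → at (5,-7), heading down
all 16 alternatives checked — unique.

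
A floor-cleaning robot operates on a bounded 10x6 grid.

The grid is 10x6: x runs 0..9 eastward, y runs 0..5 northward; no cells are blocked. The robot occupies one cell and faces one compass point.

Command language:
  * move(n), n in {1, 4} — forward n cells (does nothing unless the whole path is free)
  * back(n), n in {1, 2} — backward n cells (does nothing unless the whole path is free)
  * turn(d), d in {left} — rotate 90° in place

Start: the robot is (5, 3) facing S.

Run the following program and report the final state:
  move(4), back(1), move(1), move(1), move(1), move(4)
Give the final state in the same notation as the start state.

(5, 1) facing S

begin: (5, 3) facing S
[1] after move(4): (5, 3) facing S
[2] after back(1): (5, 4) facing S
[3] after move(1): (5, 3) facing S
[4] after move(1): (5, 2) facing S
[5] after move(1): (5, 1) facing S
[6] after move(4): (5, 1) facing S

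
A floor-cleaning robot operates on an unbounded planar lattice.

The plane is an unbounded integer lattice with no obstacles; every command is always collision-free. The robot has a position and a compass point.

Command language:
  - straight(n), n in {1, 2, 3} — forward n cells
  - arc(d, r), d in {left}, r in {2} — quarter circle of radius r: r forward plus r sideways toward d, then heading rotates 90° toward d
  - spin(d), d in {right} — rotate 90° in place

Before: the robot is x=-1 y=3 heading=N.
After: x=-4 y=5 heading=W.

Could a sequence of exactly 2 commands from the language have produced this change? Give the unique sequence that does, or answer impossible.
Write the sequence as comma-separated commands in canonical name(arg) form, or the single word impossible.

key: position moved to (-4,5) AND the heading swung to W — translation plus rotation needed
start: x=-1 y=3 heading=N
1. arc(left, 2) → x=-3 y=5 heading=W
2. straight(1) → x=-4 y=5 heading=W
no rival 2-sequence matches.

arc(left, 2), straight(1)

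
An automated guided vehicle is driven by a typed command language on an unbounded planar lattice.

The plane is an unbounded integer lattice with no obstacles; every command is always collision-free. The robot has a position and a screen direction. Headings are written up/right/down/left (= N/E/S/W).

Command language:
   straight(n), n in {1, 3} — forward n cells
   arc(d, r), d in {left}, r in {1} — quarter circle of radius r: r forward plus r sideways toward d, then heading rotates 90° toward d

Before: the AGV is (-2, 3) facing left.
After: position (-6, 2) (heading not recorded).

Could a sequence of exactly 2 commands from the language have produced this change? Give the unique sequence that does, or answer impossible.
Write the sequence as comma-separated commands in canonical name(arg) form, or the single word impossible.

key: running arc(left, 1) before straight(3) would end elsewhere — order is forced
initial: (-2, 3) facing left
[1] after straight(3): (-5, 3) facing left
[2] after arc(left, 1): (-6, 2) facing down
no other 2-command option fits: unique.

straight(3), arc(left, 1)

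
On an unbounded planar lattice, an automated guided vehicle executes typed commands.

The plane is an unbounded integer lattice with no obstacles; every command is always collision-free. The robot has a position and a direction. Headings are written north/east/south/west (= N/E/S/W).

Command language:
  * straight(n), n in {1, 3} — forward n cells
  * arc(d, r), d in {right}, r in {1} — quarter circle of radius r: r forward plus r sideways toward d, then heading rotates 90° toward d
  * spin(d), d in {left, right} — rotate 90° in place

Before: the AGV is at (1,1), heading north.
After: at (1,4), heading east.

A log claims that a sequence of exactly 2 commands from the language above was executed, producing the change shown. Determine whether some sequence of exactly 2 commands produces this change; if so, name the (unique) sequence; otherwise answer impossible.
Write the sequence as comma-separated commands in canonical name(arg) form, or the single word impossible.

key: running spin(right) before straight(3) would end elsewhere — order is forced
from: at (1,1), heading north
1. straight(3) → at (1,4), heading north
2. spin(right) → at (1,4), heading east
all 25 alternatives checked — unique.

straight(3), spin(right)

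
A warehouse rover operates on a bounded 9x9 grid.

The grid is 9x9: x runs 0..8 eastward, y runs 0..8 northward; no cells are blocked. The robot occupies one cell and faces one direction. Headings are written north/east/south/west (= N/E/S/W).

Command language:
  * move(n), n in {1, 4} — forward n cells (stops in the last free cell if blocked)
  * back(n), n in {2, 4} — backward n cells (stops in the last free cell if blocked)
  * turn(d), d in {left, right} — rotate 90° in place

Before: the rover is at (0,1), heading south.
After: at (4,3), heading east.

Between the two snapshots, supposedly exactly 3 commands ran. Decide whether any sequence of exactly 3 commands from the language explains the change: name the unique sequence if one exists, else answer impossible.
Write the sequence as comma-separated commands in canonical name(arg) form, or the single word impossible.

key: running move(4) before back(2) would end elsewhere — order is forced
start: at (0,1), heading south
1. back(2) → at (0,3), heading south
2. turn(left) → at (0,3), heading east
3. move(4) → at (4,3), heading east
no rival 3-sequence matches.

back(2), turn(left), move(4)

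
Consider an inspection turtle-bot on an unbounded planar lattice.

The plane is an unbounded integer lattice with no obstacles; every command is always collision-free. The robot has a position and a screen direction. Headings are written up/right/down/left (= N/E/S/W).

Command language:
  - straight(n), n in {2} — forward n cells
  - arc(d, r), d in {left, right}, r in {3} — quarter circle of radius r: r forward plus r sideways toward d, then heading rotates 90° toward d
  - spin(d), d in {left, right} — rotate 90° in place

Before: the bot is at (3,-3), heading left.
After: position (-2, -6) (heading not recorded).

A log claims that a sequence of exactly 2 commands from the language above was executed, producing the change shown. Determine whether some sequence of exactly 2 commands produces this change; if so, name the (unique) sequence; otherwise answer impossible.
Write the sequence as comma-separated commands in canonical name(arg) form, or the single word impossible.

key: order matters: swapping straight(2) and arc(left, 3) lands elsewhere
from: at (3,-3), heading left
1. straight(2) → at (1,-3), heading left
2. arc(left, 3) → at (-2,-6), heading down
all 25 alternatives checked — unique.

straight(2), arc(left, 3)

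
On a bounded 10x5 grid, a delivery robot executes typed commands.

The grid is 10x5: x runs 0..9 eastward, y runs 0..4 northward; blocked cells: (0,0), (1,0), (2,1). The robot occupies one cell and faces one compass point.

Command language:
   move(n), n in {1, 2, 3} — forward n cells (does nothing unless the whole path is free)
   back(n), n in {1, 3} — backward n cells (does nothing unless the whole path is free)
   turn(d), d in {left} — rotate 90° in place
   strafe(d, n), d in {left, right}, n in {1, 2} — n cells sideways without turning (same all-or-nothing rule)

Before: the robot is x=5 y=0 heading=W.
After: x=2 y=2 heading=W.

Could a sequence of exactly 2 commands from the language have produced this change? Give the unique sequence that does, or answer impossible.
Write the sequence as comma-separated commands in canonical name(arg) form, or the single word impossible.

key: running move(3) before strafe(right, 2) would end elsewhere — order is forced
from: x=5 y=0 heading=W
[1] after strafe(right, 2): x=5 y=2 heading=W
[2] after move(3): x=2 y=2 heading=W
uniquely the one of 100 2-step routes that fits.

strafe(right, 2), move(3)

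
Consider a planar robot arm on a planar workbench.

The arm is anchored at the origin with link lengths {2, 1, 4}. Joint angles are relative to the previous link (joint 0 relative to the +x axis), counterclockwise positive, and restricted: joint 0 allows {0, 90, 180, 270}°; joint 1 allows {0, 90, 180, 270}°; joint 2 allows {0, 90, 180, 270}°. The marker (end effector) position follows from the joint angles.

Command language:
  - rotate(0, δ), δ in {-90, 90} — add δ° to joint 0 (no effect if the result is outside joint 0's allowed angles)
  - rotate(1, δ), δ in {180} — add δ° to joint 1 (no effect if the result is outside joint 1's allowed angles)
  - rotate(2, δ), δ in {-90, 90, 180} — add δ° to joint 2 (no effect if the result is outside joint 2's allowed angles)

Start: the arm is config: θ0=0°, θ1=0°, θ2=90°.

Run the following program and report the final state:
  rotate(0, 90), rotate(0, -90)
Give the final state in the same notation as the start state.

from: config: θ0=0°, θ1=0°, θ2=90°
t=1 rotate(0, 90) ⇒ config: θ0=90°, θ1=0°, θ2=90°
t=2 rotate(0, -90) ⇒ config: θ0=0°, θ1=0°, θ2=90°

config: θ0=0°, θ1=0°, θ2=90°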